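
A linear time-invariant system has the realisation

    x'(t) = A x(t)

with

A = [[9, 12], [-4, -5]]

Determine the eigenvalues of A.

1, 3

det(sI - A) = s^2 - (tr A)s + det A, with tr A = 9 + (-5) = 4 and det A = 9·(-5) - 12·(-4) = -45 - (-48) = 3.
So p(s) = det(sI - A) = s^2 - 4s + 3.
Factor s^2 - 4s + 3: two numbers with sum 4 and product 3 are 3 and 1, so s^2 - 4s + 3 = (s - 3)(s - 1).
Hence p(s) = (s - 3) (s - 1), with roots 1, 3.
At least one eigenvalue has non-negative real part, so the system is not asymptotically stable.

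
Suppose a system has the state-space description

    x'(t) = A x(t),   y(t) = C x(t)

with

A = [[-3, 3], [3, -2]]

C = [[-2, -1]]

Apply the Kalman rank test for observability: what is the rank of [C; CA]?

CA = [[3, -4]]
Observability matrix O = [C; CA] = [[-2, -1], [3, -4]]
det(O) = (-2)·(-4) - (-1)·3 = 8 - (-3) = 11 ≠ 0, so rank(O) = 2.
rank(O) = 2 = n, so the pair (A, C) is completely observable.

2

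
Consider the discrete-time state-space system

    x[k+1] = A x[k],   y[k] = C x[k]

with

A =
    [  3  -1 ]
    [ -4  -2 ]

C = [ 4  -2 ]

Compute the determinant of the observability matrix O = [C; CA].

40

CA = [[20, 0]]
Observability matrix O = [C; CA] = [[4, -2], [20, 0]]
det(O) = 4·0 - (-2)·20 = 0 - (-40) = 40
Since det(O) ≠ 0, rank(O) = 2 and the system is completely observable.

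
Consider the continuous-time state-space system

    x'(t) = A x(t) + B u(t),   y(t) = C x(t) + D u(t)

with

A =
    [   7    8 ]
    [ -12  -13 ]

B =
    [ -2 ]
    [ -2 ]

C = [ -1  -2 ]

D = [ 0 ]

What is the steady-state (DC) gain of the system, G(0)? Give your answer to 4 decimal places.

-6.8000

G(0) = C(-A)^{-1}B + D = -C A^{-1} B + D.
det A = 5, so A^{-1} = (1/5)·adj(A) = [[-13/5, -8/5], [12/5, 7/5]]
A^{-1} B = [42/5, -38/5]^T
C A^{-1} B = 34/5
G(0) = D - C A^{-1} B = 0 - (34/5) = -34/5 ≈ -6.8000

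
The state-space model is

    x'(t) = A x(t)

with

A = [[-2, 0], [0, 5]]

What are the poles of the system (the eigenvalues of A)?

det(sI - A) = s^2 - (tr A)s + det A, with tr A = (-2) + 5 = 3 and det A = (-2)·5 - 0·0 = -10 - 0 = -10.
So p(s) = det(sI - A) = s^2 - 3s - 10.
Factor s^2 - 3s - 10: two numbers with sum 3 and product -10 are 5 and -2, so s^2 - 3s - 10 = (s - 5)(s + 2).
Hence p(s) = (s - 5) (s + 2), with roots -2, 5.
At least one eigenvalue has non-negative real part, so the system is not asymptotically stable.

-2, 5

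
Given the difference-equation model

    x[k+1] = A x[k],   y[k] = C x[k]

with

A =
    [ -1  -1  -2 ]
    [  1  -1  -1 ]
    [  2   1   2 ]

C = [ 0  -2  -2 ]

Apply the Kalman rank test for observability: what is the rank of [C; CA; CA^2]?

3

CA = [[-6, 0, -2]]
CA^2 = [[2, 4, 8]]
Observability matrix O = [C; CA; CA^2] = [[0, -2, -2], [-6, 0, -2], [2, 4, 8]]
det(O) = 0·(0·8 - (-2)·4) - (-2)·((-6)·8 - (-2)·2) + (-2)·((-6)·4 - 0·2) = 0·8 - (-2)·(-44) + (-2)·(-24) = -40 ≠ 0, so rank(O) = 3.
rank(O) = 3 = n, so the pair (A, C) is completely observable.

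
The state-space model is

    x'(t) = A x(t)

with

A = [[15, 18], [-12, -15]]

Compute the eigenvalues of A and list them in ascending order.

-3, 3

det(sI - A) = s^2 - (tr A)s + det A, with tr A = 15 + (-15) = 0 and det A = 15·(-15) - 18·(-12) = -225 - (-216) = -9.
So p(s) = det(sI - A) = s^2 - 9.
Factor s^2 - 9: two numbers with sum 0 and product -9 are 3 and -3, so s^2 - 9 = (s - 3)(s + 3).
Hence p(s) = (s - 3) (s + 3), with roots -3, 3.
At least one eigenvalue has non-negative real part, so the system is not asymptotically stable.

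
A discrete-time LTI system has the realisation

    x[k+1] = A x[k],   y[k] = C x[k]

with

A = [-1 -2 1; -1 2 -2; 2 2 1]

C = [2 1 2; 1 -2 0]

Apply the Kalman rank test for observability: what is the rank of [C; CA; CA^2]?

3

CA = [[1, 2, 2], [1, -6, 5]]
CA^2 = [[1, 6, -1], [15, -4, 18]]
Observability matrix O = [C; CA; CA^2] = [[2, 1, 2], [1, -2, 0], [1, 2, 2], [1, -6, 5], [1, 6, -1], [15, -4, 18]]
Take the 3×3 submatrix of O formed by rows 1, 2, 3: [[2, 1, 2], [1, -2, 0], [1, 2, 2]]. Its determinant is 2·((-2)·2 - 0·2) - 1·(1·2 - 0·1) + 2·(1·2 - (-2)·1) = 2·(-4) - 1·2 + 2·4 = -2 ≠ 0.
So rank(O) ≥ 3; since O has 3 columns, rank(O) = 3.
rank(O) = 3 = n, so the pair (A, C) is completely observable.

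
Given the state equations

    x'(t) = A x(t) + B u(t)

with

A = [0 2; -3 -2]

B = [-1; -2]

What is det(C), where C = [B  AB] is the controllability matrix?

AB = [[-4], [7]]
Controllability matrix C = [B  AB] = [[-1, -4], [-2, 7]]
det(C) = (-1)·7 - (-4)·(-2) = -7 - 8 = -15
Since det(C) ≠ 0, rank(C) = 2 and the system is completely controllable.

-15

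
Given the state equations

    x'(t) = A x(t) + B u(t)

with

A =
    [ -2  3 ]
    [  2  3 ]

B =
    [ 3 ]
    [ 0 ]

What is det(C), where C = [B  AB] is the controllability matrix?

AB = [[-6], [6]]
Controllability matrix C = [B  AB] = [[3, -6], [0, 6]]
det(C) = 3·6 - (-6)·0 = 18 - 0 = 18
Since det(C) ≠ 0, rank(C) = 2 and the system is completely controllable.

18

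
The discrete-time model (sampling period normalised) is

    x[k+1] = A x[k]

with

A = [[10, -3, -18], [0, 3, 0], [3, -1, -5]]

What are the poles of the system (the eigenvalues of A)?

1, 3, 4

det(zI - A) = z^3 - (tr A)z^2 + (M11 + M22 + M33)z - det A, where Mii is the 2×2 principal minor of A obtained by deleting row i and column i.
tr A = 10 + 3 + (-5) = 8; M11 = 3·(-5) - 0·(-1) = -15 - 0 = -15; M22 = 10·(-5) - (-18)·3 = -50 - (-54) = 4; M33 = 10·3 - (-3)·0 = 30 - 0 = 30; sum of minors = 19.
det A = 10·(3·(-5) - 0·(-1)) - (-3)·(0·(-5) - 0·3) + (-18)·(0·(-1) - 3·3) = 10·(-15) - (-3)·0 + (-18)·(-9) = 12.
So p(z) = det(zI - A) = z^3 - 8z^2 + 19z - 12.
Rational-root test: any integer root divides -12. Testing small divisors, z = 1 works: p(1) = 1 + (-8) + 19 + (-12) = 0, so (z - 1) is a factor.
Dividing, p(z) = (z - 1)(z^2 - 7z + 12).
Factor z^2 - 7z + 12: two numbers with sum 7 and product 12 are 4 and 3, so z^2 - 7z + 12 = (z - 4)(z - 3).
Hence p(z) = (z - 4) (z - 3) (z - 1), with roots 1, 3, 4.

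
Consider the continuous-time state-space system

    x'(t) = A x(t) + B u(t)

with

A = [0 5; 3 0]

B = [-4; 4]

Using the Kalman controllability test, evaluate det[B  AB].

AB = [[20], [-12]]
Controllability matrix C = [B  AB] = [[-4, 20], [4, -12]]
det(C) = (-4)·(-12) - 20·4 = 48 - 80 = -32
Since det(C) ≠ 0, rank(C) = 2 and the system is completely controllable.

-32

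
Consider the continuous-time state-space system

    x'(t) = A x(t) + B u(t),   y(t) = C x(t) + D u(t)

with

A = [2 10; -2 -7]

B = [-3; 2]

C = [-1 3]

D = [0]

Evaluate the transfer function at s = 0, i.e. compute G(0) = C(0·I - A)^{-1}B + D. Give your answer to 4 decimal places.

1.1667

G(0) = C(-A)^{-1}B + D = -C A^{-1} B + D.
det A = 6, so A^{-1} = (1/6)·adj(A) = [[-7/6, -5/3], [1/3, 1/3]]
A^{-1} B = [1/6, -1/3]^T
C A^{-1} B = -7/6
G(0) = D - C A^{-1} B = 0 - (-7/6) = 7/6 ≈ 1.1667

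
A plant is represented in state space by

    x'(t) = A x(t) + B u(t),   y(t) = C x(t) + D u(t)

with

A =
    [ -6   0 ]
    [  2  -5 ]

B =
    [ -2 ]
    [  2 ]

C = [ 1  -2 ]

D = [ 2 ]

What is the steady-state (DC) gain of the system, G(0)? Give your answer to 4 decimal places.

G(0) = C(-A)^{-1}B + D = -C A^{-1} B + D.
det A = 30, so A^{-1} = (1/30)·adj(A) = [[-1/6, 0], [-1/15, -1/5]]
A^{-1} B = [1/3, -4/15]^T
C A^{-1} B = 13/15
G(0) = D - C A^{-1} B = 2 - (13/15) = 17/15 ≈ 1.1333

1.1333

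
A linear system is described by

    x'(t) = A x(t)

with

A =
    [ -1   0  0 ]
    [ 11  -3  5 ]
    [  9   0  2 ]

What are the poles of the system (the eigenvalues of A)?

det(sI - A) = s^3 - (tr A)s^2 + (M11 + M22 + M33)s - det A, where Mii is the 2×2 principal minor of A obtained by deleting row i and column i.
tr A = (-1) + (-3) + 2 = -2; M11 = (-3)·2 - 5·0 = -6 - 0 = -6; M22 = (-1)·2 - 0·9 = -2 - 0 = -2; M33 = (-1)·(-3) - 0·11 = 3 - 0 = 3; sum of minors = -5.
det A = (-1)·((-3)·2 - 5·0) - 0·(11·2 - 5·9) + 0·(11·0 - (-3)·9) = (-1)·(-6) - 0·(-23) + 0·27 = 6.
So p(s) = det(sI - A) = s^3 + 2s^2 - 5s - 6.
Rational-root test: any integer root divides -6. Testing small divisors, s = -1 works: p(-1) = -1 + 2 + 5 + (-6) = 0, so (s + 1) is a factor.
Dividing, p(s) = (s + 1)(s^2 + s - 6).
Factor s^2 + s - 6: two numbers with sum -1 and product -6 are 2 and -3, so s^2 + s - 6 = (s - 2)(s + 3).
Hence p(s) = (s - 2) (s + 1) (s + 3), with roots -3, -1, 2.
At least one eigenvalue has non-negative real part, so the system is not asymptotically stable.

-3, -1, 2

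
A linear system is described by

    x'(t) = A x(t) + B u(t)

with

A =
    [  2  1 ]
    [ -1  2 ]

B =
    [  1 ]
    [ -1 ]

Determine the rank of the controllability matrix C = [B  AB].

AB = [[1], [-3]]
Controllability matrix C = [B  AB] = [[1, 1], [-1, -3]]
det(C) = 1·(-3) - 1·(-1) = -3 - (-1) = -2 ≠ 0, so rank(C) = 2.
rank(C) = 2 = n, so the pair (A, B) is completely controllable.

2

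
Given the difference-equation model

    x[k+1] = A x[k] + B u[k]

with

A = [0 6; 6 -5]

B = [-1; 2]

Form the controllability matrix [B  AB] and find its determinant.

-8

AB = [[12], [-16]]
Controllability matrix C = [B  AB] = [[-1, 12], [2, -16]]
det(C) = (-1)·(-16) - 12·2 = 16 - 24 = -8
Since det(C) ≠ 0, rank(C) = 2 and the system is completely controllable.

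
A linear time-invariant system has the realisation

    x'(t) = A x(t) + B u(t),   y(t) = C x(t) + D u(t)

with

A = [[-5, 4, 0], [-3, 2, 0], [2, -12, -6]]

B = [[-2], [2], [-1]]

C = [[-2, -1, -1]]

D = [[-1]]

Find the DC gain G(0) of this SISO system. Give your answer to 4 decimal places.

-6.8333

G(0) = C(-A)^{-1}B + D = -C A^{-1} B + D.
det A = -12, so A^{-1} = (1/-12)·adj(A) = [[1, -2, 0], [3/2, -5/2, 0], [-8/3, 13/3, -1/6]]
A^{-1} B = [-6, -8, 85/6]^T
C A^{-1} B = 35/6
G(0) = D - C A^{-1} B = -1 - (35/6) = -41/6 ≈ -6.8333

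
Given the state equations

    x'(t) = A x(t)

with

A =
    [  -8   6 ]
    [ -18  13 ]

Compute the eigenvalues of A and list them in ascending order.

1, 4

det(sI - A) = s^2 - (tr A)s + det A, with tr A = (-8) + 13 = 5 and det A = (-8)·13 - 6·(-18) = -104 - (-108) = 4.
So p(s) = det(sI - A) = s^2 - 5s + 4.
Factor s^2 - 5s + 4: two numbers with sum 5 and product 4 are 4 and 1, so s^2 - 5s + 4 = (s - 4)(s - 1).
Hence p(s) = (s - 4) (s - 1), with roots 1, 4.
At least one eigenvalue has non-negative real part, so the system is not asymptotically stable.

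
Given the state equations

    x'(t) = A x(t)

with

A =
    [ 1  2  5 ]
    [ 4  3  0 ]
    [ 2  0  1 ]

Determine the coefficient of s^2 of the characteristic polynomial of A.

-5

Expand det(sI - A) for the 3×3 matrix.
p(s) = s^3 - 5s^2 - 11s + 35.
(Check: constant term = det(-A) = (-1)^3 det A = 35; coefficient of s^2 = -tr A = -5.)
The coefficient of s^2 is -5.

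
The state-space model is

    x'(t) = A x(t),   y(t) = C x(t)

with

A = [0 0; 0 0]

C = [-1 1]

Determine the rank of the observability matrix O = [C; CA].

CA = [[0, 0]]
Observability matrix O = [C; CA] = [[-1, 1], [0, 0]]
Every row of O is a scalar multiple of row 1 = [-1, 1] (multipliers 1, 0), so the rows span a one-dimensional space.
O ≠ 0, hence rank(O) = 1.
rank(O) = 1 < n = 2, so the pair (A, C) is not completely observable.

1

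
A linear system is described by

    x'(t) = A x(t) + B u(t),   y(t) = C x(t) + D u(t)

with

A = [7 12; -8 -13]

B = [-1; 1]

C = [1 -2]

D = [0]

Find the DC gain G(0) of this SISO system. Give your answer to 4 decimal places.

G(0) = C(-A)^{-1}B + D = -C A^{-1} B + D.
det A = 5, so A^{-1} = (1/5)·adj(A) = [[-13/5, -12/5], [8/5, 7/5]]
A^{-1} B = [1/5, -1/5]^T
C A^{-1} B = 3/5
G(0) = D - C A^{-1} B = 0 - (3/5) = -3/5 ≈ -0.6000

-0.6000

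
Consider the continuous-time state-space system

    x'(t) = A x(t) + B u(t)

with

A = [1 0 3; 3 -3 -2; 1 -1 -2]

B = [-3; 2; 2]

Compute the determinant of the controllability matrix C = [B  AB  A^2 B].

-204

AB = [[3], [-19], [-9]]
A^2B = [[-24], [84], [40]]
Controllability matrix C = [B  AB  A^2B] = [[-3, 3, -24], [2, -19, 84], [2, -9, 40]]
Expanding along the first row, det(C) = (-3)·((-19)·40 - 84·(-9)) - 3·(2·40 - 84·2) + (-24)·(2·(-9) - (-19)·2) = (-3)·(-4) - 3·(-88) + (-24)·20 = -204
Since det(C) ≠ 0, rank(C) = 3 and the system is completely controllable.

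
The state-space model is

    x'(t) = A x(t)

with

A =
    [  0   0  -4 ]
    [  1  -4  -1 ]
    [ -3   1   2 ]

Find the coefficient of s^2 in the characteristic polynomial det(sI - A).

Expand det(sI - A) for the 3×3 matrix.
p(s) = s^3 + 2s^2 - 19s - 44.
(Check: constant term = det(-A) = (-1)^3 det A = -44; coefficient of s^2 = -tr A = 2.)
The coefficient of s^2 is 2.

2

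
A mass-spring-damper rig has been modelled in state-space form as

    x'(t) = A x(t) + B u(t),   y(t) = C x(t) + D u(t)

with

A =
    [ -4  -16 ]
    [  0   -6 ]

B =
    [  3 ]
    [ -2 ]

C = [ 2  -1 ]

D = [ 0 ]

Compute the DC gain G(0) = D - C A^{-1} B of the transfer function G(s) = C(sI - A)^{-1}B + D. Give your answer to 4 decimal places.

4.5000

G(0) = C(-A)^{-1}B + D = -C A^{-1} B + D.
det A = 24, so A^{-1} = (1/24)·adj(A) = [[-1/4, 2/3], [0, -1/6]]
A^{-1} B = [-25/12, 1/3]^T
C A^{-1} B = -9/2
G(0) = D - C A^{-1} B = 0 - (-9/2) = 9/2 ≈ 4.5000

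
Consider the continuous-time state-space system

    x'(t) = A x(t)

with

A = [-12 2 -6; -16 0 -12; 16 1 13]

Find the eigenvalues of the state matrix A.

det(sI - A) = s^3 - (tr A)s^2 + (M11 + M22 + M33)s - det A, where Mii is the 2×2 principal minor of A obtained by deleting row i and column i.
tr A = (-12) + 0 + 13 = 1; M11 = 0·13 - (-12)·1 = 0 - (-12) = 12; M22 = (-12)·13 - (-6)·16 = -156 - (-96) = -60; M33 = (-12)·0 - 2·(-16) = 0 - (-32) = 32; sum of minors = -16.
det A = (-12)·(0·13 - (-12)·1) - 2·((-16)·13 - (-12)·16) + (-6)·((-16)·1 - 0·16) = (-12)·12 - 2·(-16) + (-6)·(-16) = -16.
So p(s) = det(sI - A) = s^3 - s^2 - 16s + 16.
Rational-root test: any integer root divides 16. Testing small divisors, s = 1 works: p(1) = 1 + (-1) + (-16) + 16 = 0, so (s - 1) is a factor.
Dividing, p(s) = (s - 1)(s^2 - 16).
Factor s^2 - 16: two numbers with sum 0 and product -16 are 4 and -4, so s^2 - 16 = (s - 4)(s + 4).
Hence p(s) = (s - 4) (s - 1) (s + 4), with roots -4, 1, 4.
At least one eigenvalue has non-negative real part, so the system is not asymptotically stable.

-4, 1, 4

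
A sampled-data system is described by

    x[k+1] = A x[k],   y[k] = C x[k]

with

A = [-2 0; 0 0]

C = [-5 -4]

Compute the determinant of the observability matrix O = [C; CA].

40

CA = [[10, 0]]
Observability matrix O = [C; CA] = [[-5, -4], [10, 0]]
det(O) = (-5)·0 - (-4)·10 = 0 - (-40) = 40
Since det(O) ≠ 0, rank(O) = 2 and the system is completely observable.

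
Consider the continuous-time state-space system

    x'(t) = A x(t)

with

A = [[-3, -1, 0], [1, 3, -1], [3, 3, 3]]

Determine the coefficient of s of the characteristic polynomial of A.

Expand det(sI - A) for the 3×3 matrix.
p(s) = s^3 - 3s^2 - 5s + 30.
(Check: constant term = det(-A) = (-1)^3 det A = 30; coefficient of s^2 = -tr A = -3.)
The coefficient of s is -5.

-5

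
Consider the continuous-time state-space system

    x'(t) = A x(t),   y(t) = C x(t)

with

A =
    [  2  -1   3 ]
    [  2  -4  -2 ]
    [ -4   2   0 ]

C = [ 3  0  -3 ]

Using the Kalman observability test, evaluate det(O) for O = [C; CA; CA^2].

-4374

CA = [[18, -9, 9]]
CA^2 = [[-18, 36, 72]]
Observability matrix O = [C; CA; CA^2] = [[3, 0, -3], [18, -9, 9], [-18, 36, 72]]
Expanding along the first row, det(O) = 3·((-9)·72 - 9·36) - 0·(18·72 - 9·(-18)) + (-3)·(18·36 - (-9)·(-18)) = 3·(-972) - 0·1458 + (-3)·486 = -4374
Since det(O) ≠ 0, rank(O) = 3 and the system is completely observable.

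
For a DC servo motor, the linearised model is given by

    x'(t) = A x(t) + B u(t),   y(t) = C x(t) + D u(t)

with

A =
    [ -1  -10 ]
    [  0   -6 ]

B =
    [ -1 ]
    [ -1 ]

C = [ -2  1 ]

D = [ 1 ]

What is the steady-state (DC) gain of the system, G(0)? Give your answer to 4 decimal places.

-0.5000

G(0) = C(-A)^{-1}B + D = -C A^{-1} B + D.
det A = 6, so A^{-1} = (1/6)·adj(A) = [[-1, 5/3], [0, -1/6]]
A^{-1} B = [-2/3, 1/6]^T
C A^{-1} B = 3/2
G(0) = D - C A^{-1} B = 1 - (3/2) = -1/2 ≈ -0.5000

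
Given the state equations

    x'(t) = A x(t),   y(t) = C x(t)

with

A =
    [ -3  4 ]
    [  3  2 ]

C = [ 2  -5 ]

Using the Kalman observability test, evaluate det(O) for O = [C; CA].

-109

CA = [[-21, -2]]
Observability matrix O = [C; CA] = [[2, -5], [-21, -2]]
det(O) = 2·(-2) - (-5)·(-21) = -4 - 105 = -109
Since det(O) ≠ 0, rank(O) = 2 and the system is completely observable.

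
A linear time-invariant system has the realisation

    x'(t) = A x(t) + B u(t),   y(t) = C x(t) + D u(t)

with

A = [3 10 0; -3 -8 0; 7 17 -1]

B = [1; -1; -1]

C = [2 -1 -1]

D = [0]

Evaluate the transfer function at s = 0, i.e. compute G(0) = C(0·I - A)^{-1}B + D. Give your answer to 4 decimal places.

2.6667

G(0) = C(-A)^{-1}B + D = -C A^{-1} B + D.
det A = -6, so A^{-1} = (1/-6)·adj(A) = [[-4/3, -5/3, 0], [1/2, 1/2, 0], [-5/6, -19/6, -1]]
A^{-1} B = [1/3, 0, 10/3]^T
C A^{-1} B = -8/3
G(0) = D - C A^{-1} B = 0 - (-8/3) = 8/3 ≈ 2.6667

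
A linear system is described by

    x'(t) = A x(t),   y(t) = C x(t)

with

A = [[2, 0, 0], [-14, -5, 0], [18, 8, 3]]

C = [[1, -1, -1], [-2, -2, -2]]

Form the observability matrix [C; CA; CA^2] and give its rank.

CA = [[-2, -3, -3], [-12, -6, -6]]
CA^2 = [[-16, -9, -9], [-48, -18, -18]]
Observability matrix O = [C; CA; CA^2] = [[1, -1, -1], [-2, -2, -2], [-2, -3, -3], [-12, -6, -6], [-16, -9, -9], [-48, -18, -18]]
The columns c1, c2, c3 of O are linearly dependent: -c2 + c3 = 0 (check each entry), so rank(O) ≤ 2.
The 2×2 minor from rows 1, 2, columns 1, 2 is 1·(-2) - (-1)·(-2) = -2 - 2 = -4 ≠ 0, so rank(O) = 2.
rank(O) = 2 < n = 3, so the pair (A, C) is not completely observable.

2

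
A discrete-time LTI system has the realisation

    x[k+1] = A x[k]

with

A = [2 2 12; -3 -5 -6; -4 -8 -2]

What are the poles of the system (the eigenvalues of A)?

-4, -2, 1

det(zI - A) = z^3 - (tr A)z^2 + (M11 + M22 + M33)z - det A, where Mii is the 2×2 principal minor of A obtained by deleting row i and column i.
tr A = 2 + (-5) + (-2) = -5; M11 = (-5)·(-2) - (-6)·(-8) = 10 - 48 = -38; M22 = 2·(-2) - 12·(-4) = -4 - (-48) = 44; M33 = 2·(-5) - 2·(-3) = -10 - (-6) = -4; sum of minors = 2.
det A = 2·((-5)·(-2) - (-6)·(-8)) - 2·((-3)·(-2) - (-6)·(-4)) + 12·((-3)·(-8) - (-5)·(-4)) = 2·(-38) - 2·(-18) + 12·4 = 8.
So p(z) = det(zI - A) = z^3 + 5z^2 + 2z - 8.
Rational-root test: any integer root divides -8. Testing small divisors, z = 1 works: p(1) = 1 + 5 + 2 + (-8) = 0, so (z - 1) is a factor.
Dividing, p(z) = (z - 1)(z^2 + 6z + 8).
Factor z^2 + 6z + 8: two numbers with sum -6 and product 8 are -2 and -4, so z^2 + 6z + 8 = (z + 2)(z + 4).
Hence p(z) = (z - 1) (z + 2) (z + 4), with roots -4, -2, 1.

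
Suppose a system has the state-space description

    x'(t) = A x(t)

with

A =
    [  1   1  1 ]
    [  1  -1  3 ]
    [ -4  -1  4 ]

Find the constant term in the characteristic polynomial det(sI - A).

22

Expand det(sI - A) for the 3×3 matrix.
p(s) = s^3 - 4s^2 + 5s + 22.
(Check: constant term = det(-A) = (-1)^3 det A = 22; coefficient of s^2 = -tr A = -4.)
The constant term is 22.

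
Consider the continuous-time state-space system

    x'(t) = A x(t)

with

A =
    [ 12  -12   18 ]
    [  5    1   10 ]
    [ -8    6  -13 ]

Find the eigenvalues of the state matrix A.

det(sI - A) = s^3 - (tr A)s^2 + (M11 + M22 + M33)s - det A, where Mii is the 2×2 principal minor of A obtained by deleting row i and column i.
tr A = 12 + 1 + (-13) = 0; M11 = 1·(-13) - 10·6 = -13 - 60 = -73; M22 = 12·(-13) - 18·(-8) = -156 - (-144) = -12; M33 = 12·1 - (-12)·5 = 12 - (-60) = 72; sum of minors = -13.
det A = 12·(1·(-13) - 10·6) - (-12)·(5·(-13) - 10·(-8)) + 18·(5·6 - 1·(-8)) = 12·(-73) - (-12)·15 + 18·38 = -12.
So p(s) = det(sI - A) = s^3 - 13s + 12.
Rational-root test: any integer root divides 12. Testing small divisors, s = 1 works: p(1) = 1 + 0 + (-13) + 12 = 0, so (s - 1) is a factor.
Dividing, p(s) = (s - 1)(s^2 + s - 12).
Factor s^2 + s - 12: two numbers with sum -1 and product -12 are 3 and -4, so s^2 + s - 12 = (s - 3)(s + 4).
Hence p(s) = (s - 3) (s - 1) (s + 4), with roots -4, 1, 3.
At least one eigenvalue has non-negative real part, so the system is not asymptotically stable.

-4, 1, 3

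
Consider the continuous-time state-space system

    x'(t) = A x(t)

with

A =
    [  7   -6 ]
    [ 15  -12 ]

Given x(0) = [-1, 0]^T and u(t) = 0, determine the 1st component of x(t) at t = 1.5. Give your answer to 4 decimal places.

-0.3979

det(sI - A) = s^2 - (tr A)s + det A, with tr A = 7 + (-12) = -5 and det A = 7·(-12) - (-6)·15 = -84 - (-90) = 6.
So p(s) = det(sI - A) = s^2 + 5s + 6.
Factor s^2 + 5s + 6: two numbers with sum -5 and product 6 are -2 and -3, so s^2 + 5s + 6 = (s + 2)(s + 3).
Hence p(s) = (s + 2) (s + 3), with roots -3, -2.
The eigenvalues -3, -2 are distinct and real, so A is diagonalisable and x(t) = e^{At} x(0) = V diag(e^{λ_i t}) V^{-1} x(0), where the columns of V are the eigenvectors.
λ = -3: A - (-3)I = [[10, -6], [15, -9]]. Row 1 gives 10·v1 + (-6)·v2 = 0, so take v_1 = [3, 5]^T.
λ = -2: A - (-2)I = [[9, -6], [15, -10]]. Row 1 gives 9·v1 + (-6)·v2 = 0, so take v_2 = [-2, -3]^T.
V = [v_1 v_2] = [[3, -2], [5, -3]] has det V = 1, so V^{-1} = adj(V)/det V = [[-3, 2], [-5, 3]].
Modal coordinates z(0) = V^{-1} x(0): (-3)·(-1) + 2·0 = 3; (-5)·(-1) + 3·0 = 5; so z(0) = [3, 5]^T.
x_1(t) = Σ_i (v_i)_1 · z_i(0) · e^{λ_i t} (row 1 of V times the modal terms).
x_1(1.5) = 3·3·e^{-3·1.5} + (-2)·5·e^{-2·1.5} = 9·0.011109 + (-10)·0.049787 = -0.3979.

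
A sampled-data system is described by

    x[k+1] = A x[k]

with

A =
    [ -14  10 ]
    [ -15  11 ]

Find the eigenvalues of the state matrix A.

-4, 1

det(zI - A) = z^2 - (tr A)z + det A, with tr A = (-14) + 11 = -3 and det A = (-14)·11 - 10·(-15) = -154 - (-150) = -4.
So p(z) = det(zI - A) = z^2 + 3z - 4.
Factor z^2 + 3z - 4: two numbers with sum -3 and product -4 are 1 and -4, so z^2 + 3z - 4 = (z - 1)(z + 4).
Hence p(z) = (z - 1) (z + 4), with roots -4, 1.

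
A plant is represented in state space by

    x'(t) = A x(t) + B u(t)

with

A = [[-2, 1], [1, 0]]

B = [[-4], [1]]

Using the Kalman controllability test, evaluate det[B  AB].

AB = [[9], [-4]]
Controllability matrix C = [B  AB] = [[-4, 9], [1, -4]]
det(C) = (-4)·(-4) - 9·1 = 16 - 9 = 7
Since det(C) ≠ 0, rank(C) = 2 and the system is completely controllable.

7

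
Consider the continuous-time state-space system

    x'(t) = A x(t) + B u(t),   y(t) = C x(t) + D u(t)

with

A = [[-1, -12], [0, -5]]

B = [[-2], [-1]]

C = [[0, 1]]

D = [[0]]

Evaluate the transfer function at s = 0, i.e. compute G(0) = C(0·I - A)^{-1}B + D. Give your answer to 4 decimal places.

G(0) = C(-A)^{-1}B + D = -C A^{-1} B + D.
det A = 5, so A^{-1} = (1/5)·adj(A) = [[-1, 12/5], [0, -1/5]]
A^{-1} B = [-2/5, 1/5]^T
C A^{-1} B = 1/5
G(0) = D - C A^{-1} B = 0 - (1/5) = -1/5 ≈ -0.2000

-0.2000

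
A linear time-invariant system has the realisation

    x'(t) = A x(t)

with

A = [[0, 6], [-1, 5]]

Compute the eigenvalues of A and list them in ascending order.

2, 3

det(sI - A) = s^2 - (tr A)s + det A, with tr A = 0 + 5 = 5 and det A = 0·5 - 6·(-1) = 0 - (-6) = 6.
So p(s) = det(sI - A) = s^2 - 5s + 6.
Factor s^2 - 5s + 6: two numbers with sum 5 and product 6 are 3 and 2, so s^2 - 5s + 6 = (s - 3)(s - 2).
Hence p(s) = (s - 3) (s - 2), with roots 2, 3.
At least one eigenvalue has non-negative real part, so the system is not asymptotically stable.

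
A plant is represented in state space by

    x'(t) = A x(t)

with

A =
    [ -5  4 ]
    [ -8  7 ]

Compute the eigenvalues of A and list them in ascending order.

det(sI - A) = s^2 - (tr A)s + det A, with tr A = (-5) + 7 = 2 and det A = (-5)·7 - 4·(-8) = -35 - (-32) = -3.
So p(s) = det(sI - A) = s^2 - 2s - 3.
Factor s^2 - 2s - 3: two numbers with sum 2 and product -3 are 3 and -1, so s^2 - 2s - 3 = (s - 3)(s + 1).
Hence p(s) = (s - 3) (s + 1), with roots -1, 3.
At least one eigenvalue has non-negative real part, so the system is not asymptotically stable.

-1, 3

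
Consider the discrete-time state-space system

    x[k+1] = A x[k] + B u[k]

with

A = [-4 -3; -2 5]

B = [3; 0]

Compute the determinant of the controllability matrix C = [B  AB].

AB = [[-12], [-6]]
Controllability matrix C = [B  AB] = [[3, -12], [0, -6]]
det(C) = 3·(-6) - (-12)·0 = -18 - 0 = -18
Since det(C) ≠ 0, rank(C) = 2 and the system is completely controllable.

-18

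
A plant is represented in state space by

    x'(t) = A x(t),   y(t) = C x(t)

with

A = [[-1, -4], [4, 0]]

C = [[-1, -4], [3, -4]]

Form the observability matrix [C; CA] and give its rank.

2

CA = [[-15, 4], [-19, -12]]
Observability matrix O = [C; CA] = [[-1, -4], [3, -4], [-15, 4], [-19, -12]]
Take the 2×2 submatrix of O formed by rows 1, 2: [[-1, -4], [3, -4]]. Its determinant is (-1)·(-4) - (-4)·3 = 4 - (-12) = 16 ≠ 0.
So rank(O) ≥ 2; since O has 2 columns, rank(O) = 2.
rank(O) = 2 = n, so the pair (A, C) is completely observable.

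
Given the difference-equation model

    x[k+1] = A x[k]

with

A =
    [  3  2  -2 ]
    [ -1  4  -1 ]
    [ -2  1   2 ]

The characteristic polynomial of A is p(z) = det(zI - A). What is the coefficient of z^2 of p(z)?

Expand det(zI - A) for the 3×3 matrix.
p(z) = z^3 - 9z^2 + 25z - 21.
(Check: constant term = det(-A) = (-1)^3 det A = -21; coefficient of z^2 = -tr A = -9.)
The coefficient of z^2 is -9.

-9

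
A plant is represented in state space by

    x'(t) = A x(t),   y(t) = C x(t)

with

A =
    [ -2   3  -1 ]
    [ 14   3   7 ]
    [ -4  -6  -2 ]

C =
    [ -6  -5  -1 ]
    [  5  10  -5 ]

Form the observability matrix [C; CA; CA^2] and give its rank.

2

CA = [[-54, -27, -27], [150, 75, 75]]
CA^2 = [[-162, -81, -81], [450, 225, 225]]
Observability matrix O = [C; CA; CA^2] = [[-6, -5, -1], [5, 10, -5], [-54, -27, -27], [150, 75, 75], [-162, -81, -81], [450, 225, 225]]
The columns c1, c2, c3 of O are linearly dependent: -c1 + c2 + c3 = 0 (check each entry), so rank(O) ≤ 2.
The 2×2 minor from rows 1, 2, columns 1, 2 is (-6)·10 - (-5)·5 = -60 - (-25) = -35 ≠ 0, so rank(O) = 2.
rank(O) = 2 < n = 3, so the pair (A, C) is not completely observable.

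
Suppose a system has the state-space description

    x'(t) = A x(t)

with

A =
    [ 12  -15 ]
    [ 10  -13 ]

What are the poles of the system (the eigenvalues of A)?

-3, 2

det(sI - A) = s^2 - (tr A)s + det A, with tr A = 12 + (-13) = -1 and det A = 12·(-13) - (-15)·10 = -156 - (-150) = -6.
So p(s) = det(sI - A) = s^2 + s - 6.
Factor s^2 + s - 6: two numbers with sum -1 and product -6 are 2 and -3, so s^2 + s - 6 = (s - 2)(s + 3).
Hence p(s) = (s - 2) (s + 3), with roots -3, 2.
At least one eigenvalue has non-negative real part, so the system is not asymptotically stable.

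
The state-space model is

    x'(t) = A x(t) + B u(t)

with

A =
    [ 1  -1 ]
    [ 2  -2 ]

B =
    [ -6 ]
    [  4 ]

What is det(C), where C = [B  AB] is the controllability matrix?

160

AB = [[-10], [-20]]
Controllability matrix C = [B  AB] = [[-6, -10], [4, -20]]
det(C) = (-6)·(-20) - (-10)·4 = 120 - (-40) = 160
Since det(C) ≠ 0, rank(C) = 2 and the system is completely controllable.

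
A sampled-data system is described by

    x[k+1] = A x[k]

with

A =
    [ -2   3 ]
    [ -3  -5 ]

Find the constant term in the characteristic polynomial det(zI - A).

19

For a 2×2 matrix, det(zI - A) = z^2 - (tr A)z + det A.
tr A = -7, det A = 19.
So p(z) = z^2 + 7z + 19.
The constant term is 19.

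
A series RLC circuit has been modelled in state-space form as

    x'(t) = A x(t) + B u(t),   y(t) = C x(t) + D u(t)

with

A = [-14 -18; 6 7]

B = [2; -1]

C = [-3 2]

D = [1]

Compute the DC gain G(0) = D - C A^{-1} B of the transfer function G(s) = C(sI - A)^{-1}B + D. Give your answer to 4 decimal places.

G(0) = C(-A)^{-1}B + D = -C A^{-1} B + D.
det A = 10, so A^{-1} = (1/10)·adj(A) = [[7/10, 9/5], [-3/5, -7/5]]
A^{-1} B = [-2/5, 1/5]^T
C A^{-1} B = 8/5
G(0) = D - C A^{-1} B = 1 - (8/5) = -3/5 ≈ -0.6000

-0.6000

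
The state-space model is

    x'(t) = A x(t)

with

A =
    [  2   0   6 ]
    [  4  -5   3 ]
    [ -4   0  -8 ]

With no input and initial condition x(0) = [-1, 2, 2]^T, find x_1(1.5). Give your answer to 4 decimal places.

0.1394

det(sI - A) = s^3 - (tr A)s^2 + (M11 + M22 + M33)s - det A, where Mii is the 2×2 principal minor of A obtained by deleting row i and column i.
tr A = 2 + (-5) + (-8) = -11; M11 = (-5)·(-8) - 3·0 = 40 - 0 = 40; M22 = 2·(-8) - 6·(-4) = -16 - (-24) = 8; M33 = 2·(-5) - 0·4 = -10 - 0 = -10; sum of minors = 38.
det A = 2·((-5)·(-8) - 3·0) - 0·(4·(-8) - 3·(-4)) + 6·(4·0 - (-5)·(-4)) = 2·40 - 0·(-20) + 6·(-20) = -40.
So p(s) = det(sI - A) = s^3 + 11s^2 + 38s + 40.
Rational-root test: any integer root divides 40. Testing small divisors, s = -2 works: p(-2) = -8 + 44 + (-76) + 40 = 0, so (s + 2) is a factor.
Dividing, p(s) = (s + 2)(s^2 + 9s + 20).
Factor s^2 + 9s + 20: two numbers with sum -9 and product 20 are -4 and -5, so s^2 + 9s + 20 = (s + 4)(s + 5).
Hence p(s) = (s + 2) (s + 4) (s + 5), with roots -5, -4, -2.
The eigenvalues -5, -4, -2 are distinct and real, so A is diagonalisable and x(t) = e^{At} x(0) = V diag(e^{λ_i t}) V^{-1} x(0), where the columns of V are the eigenvectors.
λ = -5: A - (-5)I = [[7, 0, 6], [4, 0, 3], [-4, 0, -3]]. v must be orthogonal to every row; (row 1) × (row 2) = [0, 3, 0], so take v_1 = [0, 1, 0]^T.
λ = -4: A - (-4)I = [[6, 0, 6], [4, -1, 3], [-4, 0, -4]]. v must be orthogonal to every row; (row 1) × (row 2) = [6, 6, -6], so take v_2 = [-1, -1, 1]^T.
λ = -2: A - (-2)I = [[4, 0, 6], [4, -3, 3], [-4, 0, -6]]. v must be orthogonal to every row; (row 1) × (row 2) = [18, 12, -12], so take v_3 = [-3, -2, 2]^T.
V = [v_1 v_2 v_3] = [[0, -1, -3], [1, -1, -2], [0, 1, 2]] has det V = -1, so V^{-1} = adj(V)/det V = [[0, 1, 1], [2, 0, 3], [-1, 0, -1]].
Modal coordinates z(0) = V^{-1} x(0): 0·(-1) + 1·2 + 1·2 = 4; 2·(-1) + 0·2 + 3·2 = 4; (-1)·(-1) + 0·2 + (-1)·2 = -1; so z(0) = [4, 4, -1]^T.
x_1(t) = Σ_i (v_i)_1 · z_i(0) · e^{λ_i t} (row 1 of V times the modal terms).
x_1(1.5) = 0·4·e^{-5·1.5} + (-1)·4·e^{-4·1.5} + (-3)·(-1)·e^{-2·1.5} = 0·0.000553 + (-4)·0.002479 + 3·0.049787 = 0.1394.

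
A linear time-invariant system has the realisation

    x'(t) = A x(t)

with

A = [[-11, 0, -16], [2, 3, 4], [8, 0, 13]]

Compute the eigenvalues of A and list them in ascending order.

-3, 3, 5

det(sI - A) = s^3 - (tr A)s^2 + (M11 + M22 + M33)s - det A, where Mii is the 2×2 principal minor of A obtained by deleting row i and column i.
tr A = (-11) + 3 + 13 = 5; M11 = 3·13 - 4·0 = 39 - 0 = 39; M22 = (-11)·13 - (-16)·8 = -143 - (-128) = -15; M33 = (-11)·3 - 0·2 = -33 - 0 = -33; sum of minors = -9.
det A = (-11)·(3·13 - 4·0) - 0·(2·13 - 4·8) + (-16)·(2·0 - 3·8) = (-11)·39 - 0·(-6) + (-16)·(-24) = -45.
So p(s) = det(sI - A) = s^3 - 5s^2 - 9s + 45.
Rational-root test: any integer root divides 45. Testing small divisors, s = -3 works: p(-3) = -27 + (-45) + 27 + 45 = 0, so (s + 3) is a factor.
Dividing, p(s) = (s + 3)(s^2 - 8s + 15).
Factor s^2 - 8s + 15: two numbers with sum 8 and product 15 are 5 and 3, so s^2 - 8s + 15 = (s - 5)(s - 3).
Hence p(s) = (s - 5) (s - 3) (s + 3), with roots -3, 3, 5.
At least one eigenvalue has non-negative real part, so the system is not asymptotically stable.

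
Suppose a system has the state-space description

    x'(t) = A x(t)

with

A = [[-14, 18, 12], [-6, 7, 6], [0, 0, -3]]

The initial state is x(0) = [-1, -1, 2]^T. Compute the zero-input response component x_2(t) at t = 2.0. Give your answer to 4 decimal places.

-0.0220

det(sI - A) = s^3 - (tr A)s^2 + (M11 + M22 + M33)s - det A, where Mii is the 2×2 principal minor of A obtained by deleting row i and column i.
tr A = (-14) + 7 + (-3) = -10; M11 = 7·(-3) - 6·0 = -21 - 0 = -21; M22 = (-14)·(-3) - 12·0 = 42 - 0 = 42; M33 = (-14)·7 - 18·(-6) = -98 - (-108) = 10; sum of minors = 31.
det A = (-14)·(7·(-3) - 6·0) - 18·((-6)·(-3) - 6·0) + 12·((-6)·0 - 7·0) = (-14)·(-21) - 18·18 + 12·0 = -30.
So p(s) = det(sI - A) = s^3 + 10s^2 + 31s + 30.
Rational-root test: any integer root divides 30. Testing small divisors, s = -2 works: p(-2) = -8 + 40 + (-62) + 30 = 0, so (s + 2) is a factor.
Dividing, p(s) = (s + 2)(s^2 + 8s + 15).
Factor s^2 + 8s + 15: two numbers with sum -8 and product 15 are -3 and -5, so s^2 + 8s + 15 = (s + 3)(s + 5).
Hence p(s) = (s + 2) (s + 3) (s + 5), with roots -5, -3, -2.
The eigenvalues -5, -3, -2 are distinct and real, so A is diagonalisable and x(t) = e^{At} x(0) = V diag(e^{λ_i t}) V^{-1} x(0), where the columns of V are the eigenvectors.
λ = -5: A - (-5)I = [[-9, 18, 12], [-6, 12, 6], [0, 0, 2]]. v must be orthogonal to every row; (row 1) × (row 2) = [-36, -18, 0], so take v_1 = [2, 1, 0]^T.
λ = -3: A - (-3)I = [[-11, 18, 12], [-6, 10, 6], [0, 0, 0]]. v must be orthogonal to every row; (row 1) × (row 2) = [-12, -6, -2], so take v_2 = [6, 3, 1]^T.
λ = -2: A - (-2)I = [[-12, 18, 12], [-6, 9, 6], [0, 0, -1]]. v must be orthogonal to every row; (row 1) × (row 3) = [-18, -12, 0], so take v_3 = [3, 2, 0]^T.
V = [v_1 v_2 v_3] = [[2, 6, 3], [1, 3, 2], [0, 1, 0]] has det V = -1, so V^{-1} = adj(V)/det V = [[2, -3, -3], [0, 0, 1], [-1, 2, 0]].
Modal coordinates z(0) = V^{-1} x(0): 2·(-1) + (-3)·(-1) + (-3)·2 = -5; 0·(-1) + 0·(-1) + 1·2 = 2; (-1)·(-1) + 2·(-1) + 0·2 = -1; so z(0) = [-5, 2, -1]^T.
x_2(t) = Σ_i (v_i)_2 · z_i(0) · e^{λ_i t} (row 2 of V times the modal terms).
x_2(2.0) = 1·(-5)·e^{-5·2.0} + 3·2·e^{-3·2.0} + 2·(-1)·e^{-2·2.0} = (-5)·0.000045 + 6·0.002479 + (-2)·0.018316 = -0.0220.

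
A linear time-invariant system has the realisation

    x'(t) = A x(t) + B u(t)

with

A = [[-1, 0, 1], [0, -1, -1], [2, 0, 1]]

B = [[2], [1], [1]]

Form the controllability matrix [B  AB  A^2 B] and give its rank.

3

AB = [[-1], [-2], [5]]
A^2B = [[6], [-3], [3]]
Controllability matrix C = [B  AB  A^2B] = [[2, -1, 6], [1, -2, -3], [1, 5, 3]]
det(C) = 2·((-2)·3 - (-3)·5) - (-1)·(1·3 - (-3)·1) + 6·(1·5 - (-2)·1) = 2·9 - (-1)·6 + 6·7 = 66 ≠ 0, so rank(C) = 3.
rank(C) = 3 = n, so the pair (A, B) is completely controllable.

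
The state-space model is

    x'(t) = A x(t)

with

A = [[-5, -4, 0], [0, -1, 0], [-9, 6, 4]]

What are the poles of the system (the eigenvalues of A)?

det(sI - A) = s^3 - (tr A)s^2 + (M11 + M22 + M33)s - det A, where Mii is the 2×2 principal minor of A obtained by deleting row i and column i.
tr A = (-5) + (-1) + 4 = -2; M11 = (-1)·4 - 0·6 = -4 - 0 = -4; M22 = (-5)·4 - 0·(-9) = -20 - 0 = -20; M33 = (-5)·(-1) - (-4)·0 = 5 - 0 = 5; sum of minors = -19.
det A = (-5)·((-1)·4 - 0·6) - (-4)·(0·4 - 0·(-9)) + 0·(0·6 - (-1)·(-9)) = (-5)·(-4) - (-4)·0 + 0·(-9) = 20.
So p(s) = det(sI - A) = s^3 + 2s^2 - 19s - 20.
Rational-root test: any integer root divides -20. Testing small divisors, s = -1 works: p(-1) = -1 + 2 + 19 + (-20) = 0, so (s + 1) is a factor.
Dividing, p(s) = (s + 1)(s^2 + s - 20).
Factor s^2 + s - 20: two numbers with sum -1 and product -20 are 4 and -5, so s^2 + s - 20 = (s - 4)(s + 5).
Hence p(s) = (s - 4) (s + 1) (s + 5), with roots -5, -1, 4.
At least one eigenvalue has non-negative real part, so the system is not asymptotically stable.

-5, -1, 4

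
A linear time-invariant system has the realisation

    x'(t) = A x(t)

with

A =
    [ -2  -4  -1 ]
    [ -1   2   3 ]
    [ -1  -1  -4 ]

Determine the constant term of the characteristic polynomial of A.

-35

Expand det(sI - A) for the 3×3 matrix.
p(s) = s^3 + 4s^2 - 6s - 35.
(Check: constant term = det(-A) = (-1)^3 det A = -35; coefficient of s^2 = -tr A = 4.)
The constant term is -35.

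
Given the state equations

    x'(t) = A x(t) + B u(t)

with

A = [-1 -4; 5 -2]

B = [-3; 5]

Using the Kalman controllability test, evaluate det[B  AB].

160

AB = [[-17], [-25]]
Controllability matrix C = [B  AB] = [[-3, -17], [5, -25]]
det(C) = (-3)·(-25) - (-17)·5 = 75 - (-85) = 160
Since det(C) ≠ 0, rank(C) = 2 and the system is completely controllable.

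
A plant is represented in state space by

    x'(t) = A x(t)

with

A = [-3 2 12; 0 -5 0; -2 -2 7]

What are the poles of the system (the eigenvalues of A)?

det(sI - A) = s^3 - (tr A)s^2 + (M11 + M22 + M33)s - det A, where Mii is the 2×2 principal minor of A obtained by deleting row i and column i.
tr A = (-3) + (-5) + 7 = -1; M11 = (-5)·7 - 0·(-2) = -35 - 0 = -35; M22 = (-3)·7 - 12·(-2) = -21 - (-24) = 3; M33 = (-3)·(-5) - 2·0 = 15 - 0 = 15; sum of minors = -17.
det A = (-3)·((-5)·7 - 0·(-2)) - 2·(0·7 - 0·(-2)) + 12·(0·(-2) - (-5)·(-2)) = (-3)·(-35) - 2·0 + 12·(-10) = -15.
So p(s) = det(sI - A) = s^3 + s^2 - 17s + 15.
Rational-root test: any integer root divides 15. Testing small divisors, s = 1 works: p(1) = 1 + 1 + (-17) + 15 = 0, so (s - 1) is a factor.
Dividing, p(s) = (s - 1)(s^2 + 2s - 15).
Factor s^2 + 2s - 15: two numbers with sum -2 and product -15 are 3 and -5, so s^2 + 2s - 15 = (s - 3)(s + 5).
Hence p(s) = (s - 3) (s - 1) (s + 5), with roots -5, 1, 3.
At least one eigenvalue has non-negative real part, so the system is not asymptotically stable.

-5, 1, 3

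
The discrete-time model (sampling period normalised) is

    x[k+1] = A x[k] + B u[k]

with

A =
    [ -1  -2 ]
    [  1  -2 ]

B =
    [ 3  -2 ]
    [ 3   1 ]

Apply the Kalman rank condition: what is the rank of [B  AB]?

AB = [[-9, 0], [-3, -4]]
Controllability matrix C = [B  AB] = [[3, -2, -9, 0], [3, 1, -3, -4]]
Take the 2×2 submatrix of C formed by columns 1, 2: [[3, -2], [3, 1]]. Its determinant is 3·1 - (-2)·3 = 3 - (-6) = 9 ≠ 0.
So rank(C) ≥ 2; since C has 2 rows, rank(C) = 2.
rank(C) = 2 = n, so the pair (A, B) is completely controllable.

2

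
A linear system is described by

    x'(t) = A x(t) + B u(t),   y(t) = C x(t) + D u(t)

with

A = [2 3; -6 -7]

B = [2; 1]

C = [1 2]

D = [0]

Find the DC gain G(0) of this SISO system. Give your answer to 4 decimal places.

-2.7500

G(0) = C(-A)^{-1}B + D = -C A^{-1} B + D.
det A = 4, so A^{-1} = (1/4)·adj(A) = [[-7/4, -3/4], [3/2, 1/2]]
A^{-1} B = [-17/4, 7/2]^T
C A^{-1} B = 11/4
G(0) = D - C A^{-1} B = 0 - (11/4) = -11/4 ≈ -2.7500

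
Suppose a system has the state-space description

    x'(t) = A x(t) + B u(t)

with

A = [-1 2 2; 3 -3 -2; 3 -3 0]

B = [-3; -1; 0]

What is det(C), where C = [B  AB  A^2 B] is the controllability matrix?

-345

AB = [[1], [-6], [-6]]
A^2B = [[-25], [33], [21]]
Controllability matrix C = [B  AB  A^2B] = [[-3, 1, -25], [-1, -6, 33], [0, -6, 21]]
Expanding along the first row, det(C) = (-3)·((-6)·21 - 33·(-6)) - 1·((-1)·21 - 33·0) + (-25)·((-1)·(-6) - (-6)·0) = (-3)·72 - 1·(-21) + (-25)·6 = -345
Since det(C) ≠ 0, rank(C) = 3 and the system is completely controllable.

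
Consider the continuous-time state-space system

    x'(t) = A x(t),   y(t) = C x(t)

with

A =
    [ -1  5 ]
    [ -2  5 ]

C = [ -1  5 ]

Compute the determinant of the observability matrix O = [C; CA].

CA = [[-9, 20]]
Observability matrix O = [C; CA] = [[-1, 5], [-9, 20]]
det(O) = (-1)·20 - 5·(-9) = -20 - (-45) = 25
Since det(O) ≠ 0, rank(O) = 2 and the system is completely observable.

25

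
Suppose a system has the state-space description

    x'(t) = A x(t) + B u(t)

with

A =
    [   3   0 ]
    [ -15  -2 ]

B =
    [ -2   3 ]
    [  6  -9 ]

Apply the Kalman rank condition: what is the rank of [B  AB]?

1

AB = [[-6, 9], [18, -27]]
Controllability matrix C = [B  AB] = [[-2, 3, -6, 9], [6, -9, 18, -27]]
Every column of C is a scalar multiple of column 1 = [-2, 6] (multipliers 1, -3/2, 3, -9/2), so the columns span a one-dimensional space.
C ≠ 0, hence rank(C) = 1.
rank(C) = 1 < n = 2, so the pair (A, B) is not completely controllable.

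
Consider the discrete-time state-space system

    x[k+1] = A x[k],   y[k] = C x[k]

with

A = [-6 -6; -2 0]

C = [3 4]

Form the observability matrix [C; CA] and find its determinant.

CA = [[-26, -18]]
Observability matrix O = [C; CA] = [[3, 4], [-26, -18]]
det(O) = 3·(-18) - 4·(-26) = -54 - (-104) = 50
Since det(O) ≠ 0, rank(O) = 2 and the system is completely observable.

50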